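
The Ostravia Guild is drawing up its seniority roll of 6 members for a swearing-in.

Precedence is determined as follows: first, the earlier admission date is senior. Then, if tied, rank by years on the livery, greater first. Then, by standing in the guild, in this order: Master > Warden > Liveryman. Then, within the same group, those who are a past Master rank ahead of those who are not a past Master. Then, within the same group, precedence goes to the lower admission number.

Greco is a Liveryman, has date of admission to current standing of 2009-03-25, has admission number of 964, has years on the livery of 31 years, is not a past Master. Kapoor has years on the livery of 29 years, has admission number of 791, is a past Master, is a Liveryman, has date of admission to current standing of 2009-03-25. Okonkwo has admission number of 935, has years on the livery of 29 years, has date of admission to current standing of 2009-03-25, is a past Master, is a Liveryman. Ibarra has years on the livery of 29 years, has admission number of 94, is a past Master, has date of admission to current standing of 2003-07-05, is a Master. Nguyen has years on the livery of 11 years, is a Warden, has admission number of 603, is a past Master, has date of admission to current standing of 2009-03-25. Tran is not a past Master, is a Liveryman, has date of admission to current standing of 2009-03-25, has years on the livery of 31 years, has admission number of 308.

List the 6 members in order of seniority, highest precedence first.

Ibarra, Tran, Greco, Kapoor, Okonkwo, Nguyen

By date of admission to current standing (earlier first): Ibarra (2003-07-05); then Tran, Greco, Kapoor, Okonkwo and Nguyen (each 2009-03-25).
Among Tran, Greco, Kapoor, Okonkwo and Nguyen, by years on the livery (higher first): Tran and Greco (31 years) before Kapoor and Okonkwo (29 years) before Nguyen (11 years).
Tran and Greco are each Liveryman, so the next rule applies.
Tran and Greco are each not a past Master, so the next rule applies.
Among Tran and Greco, by admission number (lower first): Tran (308) before Greco (964).
Kapoor and Okonkwo are each Liveryman, so the next rule applies.
Kapoor and Okonkwo are each a past Master, so the next rule applies.
Among Kapoor and Okonkwo, by admission number (lower first): Kapoor (791) before Okonkwo (935).
Full order: Ibarra, Tran, Greco, Kapoor, Okonkwo, Nguyen.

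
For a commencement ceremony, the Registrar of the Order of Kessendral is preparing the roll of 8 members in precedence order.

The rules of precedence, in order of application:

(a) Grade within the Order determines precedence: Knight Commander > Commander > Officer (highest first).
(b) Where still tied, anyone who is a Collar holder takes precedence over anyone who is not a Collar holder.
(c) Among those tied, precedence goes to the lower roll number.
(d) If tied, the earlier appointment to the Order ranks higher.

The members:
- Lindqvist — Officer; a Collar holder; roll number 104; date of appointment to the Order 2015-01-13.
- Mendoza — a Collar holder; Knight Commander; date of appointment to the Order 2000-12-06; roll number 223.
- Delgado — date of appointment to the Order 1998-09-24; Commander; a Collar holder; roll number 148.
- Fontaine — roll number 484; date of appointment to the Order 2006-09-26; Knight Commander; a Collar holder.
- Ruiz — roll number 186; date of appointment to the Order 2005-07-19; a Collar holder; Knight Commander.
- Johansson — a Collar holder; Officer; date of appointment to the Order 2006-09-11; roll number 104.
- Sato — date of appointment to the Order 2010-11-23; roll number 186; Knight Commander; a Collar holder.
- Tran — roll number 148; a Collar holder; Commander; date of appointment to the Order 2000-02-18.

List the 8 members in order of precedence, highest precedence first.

By grade within the Order: Ruiz, Sato, Mendoza and Fontaine (Knight Commander); then Delgado and Tran (Commander); then Johansson and Lindqvist (Officer).
Ruiz, Sato, Mendoza and Fontaine are each a Collar holder, so the next rule applies.
Among Ruiz, Sato, Mendoza and Fontaine, by roll number (lower first): Ruiz and Sato (186) before Mendoza (223) before Fontaine (484).
Among Ruiz and Sato, by date of appointment to the Order (earlier first): Ruiz (2005-07-19) before Sato (2010-11-23).
Delgado and Tran are each a Collar holder, so the next rule applies.
Delgado and Tran both have roll number 148, so the next rule applies.
Among Delgado and Tran, by date of appointment to the Order (earlier first): Delgado (1998-09-24) before Tran (2000-02-18).
Johansson and Lindqvist are each a Collar holder, so the next rule applies.
Johansson and Lindqvist both have roll number 104, so the next rule applies.
Among Johansson and Lindqvist, by date of appointment to the Order (earlier first): Johansson (2006-09-11) before Lindqvist (2015-01-13).
Full order: Ruiz, Sato, Mendoza, Fontaine, Delgado, Tran, Johansson, Lindqvist.

Ruiz, Sato, Mendoza, Fontaine, Delgado, Tran, Johansson, Lindqvist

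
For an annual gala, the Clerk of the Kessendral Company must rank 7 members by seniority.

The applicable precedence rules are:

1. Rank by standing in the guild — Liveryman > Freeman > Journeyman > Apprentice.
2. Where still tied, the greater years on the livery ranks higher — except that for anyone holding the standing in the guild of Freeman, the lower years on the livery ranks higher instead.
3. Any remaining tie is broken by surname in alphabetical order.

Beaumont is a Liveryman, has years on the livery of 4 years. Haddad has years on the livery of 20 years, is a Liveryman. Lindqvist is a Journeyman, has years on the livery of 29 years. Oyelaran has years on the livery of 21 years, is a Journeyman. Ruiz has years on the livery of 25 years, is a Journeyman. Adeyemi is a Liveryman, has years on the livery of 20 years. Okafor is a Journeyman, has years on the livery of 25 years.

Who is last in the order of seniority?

By standing in the guild: Adeyemi, Haddad and Beaumont (Liveryman); then Lindqvist, Okafor, Ruiz and Oyelaran (Journeyman).
Among Adeyemi, Haddad and Beaumont, by years on the livery (higher first): Adeyemi and Haddad (20 years) before Beaumont (4 years).
Among Adeyemi and Haddad, alphabetically by surname: Adeyemi before Haddad.
Among Lindqvist, Okafor, Ruiz and Oyelaran, by years on the livery (higher first): Lindqvist (29 years) before Okafor and Ruiz (25 years) before Oyelaran (21 years).
Among Okafor and Ruiz, alphabetically by surname: Okafor before Ruiz.
Order: Adeyemi, Haddad, Beaumont, Lindqvist, Okafor, Ruiz, Oyelaran.

Oyelaran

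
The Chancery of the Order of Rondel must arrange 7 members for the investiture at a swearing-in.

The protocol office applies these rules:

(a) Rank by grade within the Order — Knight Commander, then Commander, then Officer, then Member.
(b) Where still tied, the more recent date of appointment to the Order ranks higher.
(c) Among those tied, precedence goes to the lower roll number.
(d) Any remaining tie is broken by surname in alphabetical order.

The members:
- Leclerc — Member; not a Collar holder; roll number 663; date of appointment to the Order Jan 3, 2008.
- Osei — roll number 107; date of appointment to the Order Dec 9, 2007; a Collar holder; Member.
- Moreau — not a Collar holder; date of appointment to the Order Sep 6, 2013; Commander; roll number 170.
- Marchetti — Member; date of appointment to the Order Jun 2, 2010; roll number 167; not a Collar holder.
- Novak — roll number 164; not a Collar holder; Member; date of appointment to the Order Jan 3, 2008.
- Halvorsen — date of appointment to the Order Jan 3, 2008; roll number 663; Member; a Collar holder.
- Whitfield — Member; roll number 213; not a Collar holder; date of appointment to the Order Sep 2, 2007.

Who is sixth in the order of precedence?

By grade within the Order: Moreau (Commander); then Marchetti, Novak, Halvorsen, Leclerc, Osei and Whitfield (Member).
Among Marchetti, Novak, Halvorsen, Leclerc, Osei and Whitfield, by date of appointment to the Order (later first): Marchetti (Jun 2, 2010) before Novak, Halvorsen and Leclerc (Jan 3, 2008) before Osei (Dec 9, 2007) before Whitfield (Sep 2, 2007).
Among Novak, Halvorsen and Leclerc, by roll number (lower first): Novak (164) before Halvorsen and Leclerc (663).
Among Halvorsen and Leclerc, alphabetically by surname: Halvorsen before Leclerc.
Order: Moreau, Marchetti, Novak, Halvorsen, Leclerc, Osei, Whitfield.

Osei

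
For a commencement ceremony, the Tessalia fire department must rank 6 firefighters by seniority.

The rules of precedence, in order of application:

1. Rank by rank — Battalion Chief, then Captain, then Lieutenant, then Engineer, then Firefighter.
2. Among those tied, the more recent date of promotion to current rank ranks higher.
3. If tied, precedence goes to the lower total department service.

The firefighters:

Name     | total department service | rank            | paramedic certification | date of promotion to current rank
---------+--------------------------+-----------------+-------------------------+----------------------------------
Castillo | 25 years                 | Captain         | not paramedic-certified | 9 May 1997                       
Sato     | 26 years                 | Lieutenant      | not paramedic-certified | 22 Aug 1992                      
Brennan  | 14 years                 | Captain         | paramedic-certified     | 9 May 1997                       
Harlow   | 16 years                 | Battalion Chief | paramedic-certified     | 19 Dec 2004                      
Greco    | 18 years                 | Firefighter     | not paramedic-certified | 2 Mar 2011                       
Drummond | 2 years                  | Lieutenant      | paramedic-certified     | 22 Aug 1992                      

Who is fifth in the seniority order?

By rank: Harlow (Battalion Chief); then Brennan and Castillo (Captain); then Drummond and Sato (Lieutenant); then Greco (Firefighter).
Brennan and Castillo both have date of promotion to current rank 9 May 1997, so the next rule applies.
Among Brennan and Castillo, by total department service (lower first): Brennan (14 years) before Castillo (25 years).
Drummond and Sato both have date of promotion to current rank 22 Aug 1992, so the next rule applies.
Among Drummond and Sato, by total department service (lower first): Drummond (2 years) before Sato (26 years).
Order: Harlow, Brennan, Castillo, Drummond, Sato, Greco.

Sato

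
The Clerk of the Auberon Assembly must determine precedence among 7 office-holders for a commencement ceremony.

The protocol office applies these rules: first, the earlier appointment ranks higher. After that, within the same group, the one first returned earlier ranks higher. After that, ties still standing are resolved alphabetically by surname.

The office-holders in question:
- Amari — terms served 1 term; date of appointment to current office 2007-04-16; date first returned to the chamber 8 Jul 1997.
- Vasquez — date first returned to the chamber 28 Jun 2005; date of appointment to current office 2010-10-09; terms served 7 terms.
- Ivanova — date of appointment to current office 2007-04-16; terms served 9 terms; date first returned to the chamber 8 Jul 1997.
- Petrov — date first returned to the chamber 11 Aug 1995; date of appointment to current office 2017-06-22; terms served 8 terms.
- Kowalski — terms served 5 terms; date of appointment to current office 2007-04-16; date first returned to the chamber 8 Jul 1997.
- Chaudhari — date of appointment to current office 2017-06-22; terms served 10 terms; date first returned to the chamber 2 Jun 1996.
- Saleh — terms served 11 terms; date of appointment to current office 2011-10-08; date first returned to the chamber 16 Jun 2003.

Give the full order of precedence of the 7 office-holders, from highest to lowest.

Amari, Ivanova, Kowalski, Vasquez, Saleh, Petrov, Chaudhari

By date of appointment to current office (earlier first): Amari, Ivanova and Kowalski (each 2007-04-16); then Vasquez (2010-10-09); then Saleh (2011-10-08); then Petrov and Chaudhari (both 2017-06-22).
Amari, Ivanova and Kowalski all have date first returned to the chamber 8 Jul 1997, so the next rule applies.
Among Amari, Ivanova and Kowalski, alphabetically by surname: Amari before Ivanova before Kowalski.
Among Petrov and Chaudhari, by date first returned to the chamber (earlier first): Petrov (11 Aug 1995) before Chaudhari (2 Jun 1996).
Full order: Amari, Ivanova, Kowalski, Vasquez, Saleh, Petrov, Chaudhari.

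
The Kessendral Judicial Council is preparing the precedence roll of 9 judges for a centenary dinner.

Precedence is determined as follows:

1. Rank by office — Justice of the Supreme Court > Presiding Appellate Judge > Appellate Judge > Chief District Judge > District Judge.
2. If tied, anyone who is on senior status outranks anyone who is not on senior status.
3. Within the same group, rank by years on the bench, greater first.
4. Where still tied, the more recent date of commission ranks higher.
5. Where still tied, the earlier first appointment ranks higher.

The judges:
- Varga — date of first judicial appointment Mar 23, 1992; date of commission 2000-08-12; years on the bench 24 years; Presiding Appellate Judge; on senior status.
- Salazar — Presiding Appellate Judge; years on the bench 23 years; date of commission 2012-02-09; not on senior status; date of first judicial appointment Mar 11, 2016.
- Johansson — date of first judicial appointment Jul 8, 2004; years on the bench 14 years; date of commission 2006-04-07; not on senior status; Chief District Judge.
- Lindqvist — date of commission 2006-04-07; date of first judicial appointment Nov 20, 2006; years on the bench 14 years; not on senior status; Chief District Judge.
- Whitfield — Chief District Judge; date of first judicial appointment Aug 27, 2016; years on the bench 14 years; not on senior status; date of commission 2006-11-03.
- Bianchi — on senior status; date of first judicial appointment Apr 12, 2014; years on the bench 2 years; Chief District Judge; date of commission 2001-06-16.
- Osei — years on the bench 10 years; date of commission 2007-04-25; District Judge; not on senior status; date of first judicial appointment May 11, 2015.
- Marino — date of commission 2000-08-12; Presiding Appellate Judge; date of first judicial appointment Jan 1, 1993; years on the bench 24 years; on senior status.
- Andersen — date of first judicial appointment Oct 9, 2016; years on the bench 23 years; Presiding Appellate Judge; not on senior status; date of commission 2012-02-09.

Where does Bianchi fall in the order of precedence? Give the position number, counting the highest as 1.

5

By office: Varga, Marino, Salazar and Andersen (Presiding Appellate Judge); then Bianchi, Whitfield, Johansson and Lindqvist (Chief District Judge); then Osei (District Judge).
Among Varga, Marino, Salazar and Andersen, on senior status before not on senior status: Varga and Marino (on senior status) before Salazar and Andersen (not on senior status).
Varga and Marino both have years on the bench 24 years, so the next rule applies.
Varga and Marino both have date of commission 2000-08-12, so the next rule applies.
Among Varga and Marino, by date of first judicial appointment (earlier first): Varga (Mar 23, 1992) before Marino (Jan 1, 1993).
Salazar and Andersen both have years on the bench 23 years, so the next rule applies.
Salazar and Andersen both have date of commission 2012-02-09, so the next rule applies.
Among Salazar and Andersen, by date of first judicial appointment (earlier first): Salazar (Mar 11, 2016) before Andersen (Oct 9, 2016).
Among Bianchi, Whitfield, Johansson and Lindqvist, on senior status before not on senior status: Bianchi (on senior status) before Whitfield, Johansson and Lindqvist (not on senior status).
Whitfield, Johansson and Lindqvist all have years on the bench 14 years, so the next rule applies.
Among Whitfield, Johansson and Lindqvist, by date of commission (later first): Whitfield (2006-11-03) before Johansson and Lindqvist (2006-04-07).
Among Johansson and Lindqvist, by date of first judicial appointment (earlier first): Johansson (Jul 8, 2004) before Lindqvist (Nov 20, 2006).
Order: Varga, Marino, Salazar, Andersen, Bianchi, Whitfield, Johansson, Lindqvist, Osei. So position 5.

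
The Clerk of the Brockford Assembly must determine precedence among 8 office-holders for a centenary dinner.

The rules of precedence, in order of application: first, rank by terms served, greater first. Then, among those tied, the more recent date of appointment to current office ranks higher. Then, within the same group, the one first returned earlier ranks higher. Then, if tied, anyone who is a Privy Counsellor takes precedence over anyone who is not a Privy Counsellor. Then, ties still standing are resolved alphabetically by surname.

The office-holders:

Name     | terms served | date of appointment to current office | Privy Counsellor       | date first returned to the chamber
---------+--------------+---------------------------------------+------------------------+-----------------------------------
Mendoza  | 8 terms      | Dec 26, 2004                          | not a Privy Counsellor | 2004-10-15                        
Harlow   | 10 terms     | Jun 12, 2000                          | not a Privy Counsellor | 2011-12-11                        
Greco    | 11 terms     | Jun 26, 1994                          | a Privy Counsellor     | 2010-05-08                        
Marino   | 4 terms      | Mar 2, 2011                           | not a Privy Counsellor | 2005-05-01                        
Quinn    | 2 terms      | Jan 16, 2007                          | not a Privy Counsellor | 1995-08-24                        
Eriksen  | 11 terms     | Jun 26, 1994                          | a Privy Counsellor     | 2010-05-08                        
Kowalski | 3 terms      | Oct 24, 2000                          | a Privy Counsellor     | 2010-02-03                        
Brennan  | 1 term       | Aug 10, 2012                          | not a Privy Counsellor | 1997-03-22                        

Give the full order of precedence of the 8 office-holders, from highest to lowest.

Eriksen, Greco, Harlow, Mendoza, Marino, Kowalski, Quinn, Brennan

By terms served (higher first): Eriksen and Greco (both 11 terms); then Harlow (10 terms); then Mendoza (8 terms); then Marino (4 terms); then Kowalski (3 terms); then Quinn (2 terms); then Brennan (1 term).
Eriksen and Greco both have date of appointment to current office Jun 26, 1994, so the next rule applies.
Eriksen and Greco both have date first returned to the chamber 2010-05-08, so the next rule applies.
Eriksen and Greco are each a Privy Counsellor, so the next rule applies.
Among Eriksen and Greco, alphabetically by surname: Eriksen before Greco.
Full order: Eriksen, Greco, Harlow, Mendoza, Marino, Kowalski, Quinn, Brennan.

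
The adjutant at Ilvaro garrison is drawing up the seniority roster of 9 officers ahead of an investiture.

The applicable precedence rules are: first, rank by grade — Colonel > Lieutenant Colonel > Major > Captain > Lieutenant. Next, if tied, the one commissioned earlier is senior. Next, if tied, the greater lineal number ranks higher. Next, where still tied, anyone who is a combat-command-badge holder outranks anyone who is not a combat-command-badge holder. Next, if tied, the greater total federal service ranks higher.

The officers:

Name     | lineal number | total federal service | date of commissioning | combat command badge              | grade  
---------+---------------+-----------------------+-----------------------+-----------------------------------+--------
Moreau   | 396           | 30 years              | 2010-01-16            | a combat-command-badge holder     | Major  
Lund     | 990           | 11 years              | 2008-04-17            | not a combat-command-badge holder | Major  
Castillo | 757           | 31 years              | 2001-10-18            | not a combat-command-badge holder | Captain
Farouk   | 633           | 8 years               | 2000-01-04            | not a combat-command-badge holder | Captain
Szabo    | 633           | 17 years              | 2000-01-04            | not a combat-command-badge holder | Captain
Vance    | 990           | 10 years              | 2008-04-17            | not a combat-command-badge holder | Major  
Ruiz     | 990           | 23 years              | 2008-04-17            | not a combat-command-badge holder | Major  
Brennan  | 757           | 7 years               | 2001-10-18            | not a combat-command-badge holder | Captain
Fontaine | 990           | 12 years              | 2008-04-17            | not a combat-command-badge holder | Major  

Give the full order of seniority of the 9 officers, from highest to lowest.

By grade: Ruiz, Fontaine, Lund, Vance and Moreau (Major); then Szabo, Farouk, Castillo and Brennan (Captain).
Among Ruiz, Fontaine, Lund, Vance and Moreau, by date of commissioning (earlier first): Ruiz, Fontaine, Lund and Vance (2008-04-17) before Moreau (2010-01-16).
Ruiz, Fontaine, Lund and Vance all have lineal number 990, so the next rule applies.
Ruiz, Fontaine, Lund and Vance are each not a combat-command-badge holder, so the next rule applies.
Among Ruiz, Fontaine, Lund and Vance, by total federal service (higher first): Ruiz (23 years) before Fontaine (12 years) before Lund (11 years) before Vance (10 years).
Among Szabo, Farouk, Castillo and Brennan, by date of commissioning (earlier first): Szabo and Farouk (2000-01-04) before Castillo and Brennan (2001-10-18).
Szabo and Farouk both have lineal number 633, so the next rule applies.
Szabo and Farouk are each not a combat-command-badge holder, so the next rule applies.
Among Szabo and Farouk, by total federal service (higher first): Szabo (17 years) before Farouk (8 years).
Castillo and Brennan both have lineal number 757, so the next rule applies.
Castillo and Brennan are each not a combat-command-badge holder, so the next rule applies.
Among Castillo and Brennan, by total federal service (higher first): Castillo (31 years) before Brennan (7 years).
Full order: Ruiz, Fontaine, Lund, Vance, Moreau, Szabo, Farouk, Castillo, Brennan.

Ruiz, Fontaine, Lund, Vance, Moreau, Szabo, Farouk, Castillo, Brennan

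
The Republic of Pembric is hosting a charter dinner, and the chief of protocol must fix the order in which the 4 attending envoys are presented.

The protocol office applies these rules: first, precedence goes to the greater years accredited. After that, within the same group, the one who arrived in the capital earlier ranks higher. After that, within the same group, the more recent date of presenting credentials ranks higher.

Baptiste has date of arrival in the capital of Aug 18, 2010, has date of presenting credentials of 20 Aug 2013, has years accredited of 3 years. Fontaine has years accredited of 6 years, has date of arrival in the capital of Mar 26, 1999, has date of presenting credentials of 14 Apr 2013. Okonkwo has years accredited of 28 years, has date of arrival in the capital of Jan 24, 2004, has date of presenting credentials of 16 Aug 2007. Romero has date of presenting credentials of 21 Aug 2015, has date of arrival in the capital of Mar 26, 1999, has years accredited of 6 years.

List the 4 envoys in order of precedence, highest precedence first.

By years accredited (higher first): Okonkwo (28 years); then Romero and Fontaine (both 6 years); then Baptiste (3 years).
Romero and Fontaine both have date of arrival in the capital Mar 26, 1999, so the next rule applies.
Among Romero and Fontaine, by date of presenting credentials (later first): Romero (21 Aug 2015) before Fontaine (14 Apr 2013).
Full order: Okonkwo, Romero, Fontaine, Baptiste.

Okonkwo, Romero, Fontaine, Baptiste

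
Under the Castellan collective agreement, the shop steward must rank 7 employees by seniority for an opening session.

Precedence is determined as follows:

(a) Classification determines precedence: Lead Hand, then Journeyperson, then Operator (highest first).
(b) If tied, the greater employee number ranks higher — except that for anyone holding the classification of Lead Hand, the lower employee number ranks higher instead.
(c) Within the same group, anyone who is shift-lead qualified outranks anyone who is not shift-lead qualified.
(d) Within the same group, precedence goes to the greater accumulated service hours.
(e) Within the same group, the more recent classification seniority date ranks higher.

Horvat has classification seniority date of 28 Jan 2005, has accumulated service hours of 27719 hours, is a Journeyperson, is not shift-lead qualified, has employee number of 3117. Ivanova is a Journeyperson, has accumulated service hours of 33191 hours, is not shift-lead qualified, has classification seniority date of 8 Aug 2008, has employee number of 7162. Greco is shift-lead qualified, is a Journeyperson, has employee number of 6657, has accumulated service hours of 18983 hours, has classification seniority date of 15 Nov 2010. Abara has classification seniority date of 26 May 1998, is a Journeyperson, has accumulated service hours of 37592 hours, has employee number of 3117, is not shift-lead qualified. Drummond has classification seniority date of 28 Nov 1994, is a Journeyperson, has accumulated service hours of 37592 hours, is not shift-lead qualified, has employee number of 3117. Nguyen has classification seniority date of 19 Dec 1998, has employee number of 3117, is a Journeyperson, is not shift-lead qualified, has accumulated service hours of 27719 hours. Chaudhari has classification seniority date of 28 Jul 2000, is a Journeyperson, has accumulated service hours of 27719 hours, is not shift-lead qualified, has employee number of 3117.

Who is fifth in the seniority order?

By classification: Ivanova, Greco, Abara, Drummond, Horvat, Chaudhari and Nguyen (Journeyperson).
Among Ivanova, Greco, Abara, Drummond, Horvat, Chaudhari and Nguyen, by employee number (higher first): Ivanova (7162) before Greco (6657) before Abara, Drummond, Horvat, Chaudhari and Nguyen (3117).
Abara, Drummond, Horvat, Chaudhari and Nguyen are each not shift-lead qualified, so the next rule applies.
Among Abara, Drummond, Horvat, Chaudhari and Nguyen, by accumulated service hours (higher first): Abara and Drummond (37592 hours) before Horvat, Chaudhari and Nguyen (27719 hours).
Among Abara and Drummond, by classification seniority date (later first): Abara (26 May 1998) before Drummond (28 Nov 1994).
Among Horvat, Chaudhari and Nguyen, by classification seniority date (later first): Horvat (28 Jan 2005) before Chaudhari (28 Jul 2000) before Nguyen (19 Dec 1998).
Order: Ivanova, Greco, Abara, Drummond, Horvat, Chaudhari, Nguyen.

Horvat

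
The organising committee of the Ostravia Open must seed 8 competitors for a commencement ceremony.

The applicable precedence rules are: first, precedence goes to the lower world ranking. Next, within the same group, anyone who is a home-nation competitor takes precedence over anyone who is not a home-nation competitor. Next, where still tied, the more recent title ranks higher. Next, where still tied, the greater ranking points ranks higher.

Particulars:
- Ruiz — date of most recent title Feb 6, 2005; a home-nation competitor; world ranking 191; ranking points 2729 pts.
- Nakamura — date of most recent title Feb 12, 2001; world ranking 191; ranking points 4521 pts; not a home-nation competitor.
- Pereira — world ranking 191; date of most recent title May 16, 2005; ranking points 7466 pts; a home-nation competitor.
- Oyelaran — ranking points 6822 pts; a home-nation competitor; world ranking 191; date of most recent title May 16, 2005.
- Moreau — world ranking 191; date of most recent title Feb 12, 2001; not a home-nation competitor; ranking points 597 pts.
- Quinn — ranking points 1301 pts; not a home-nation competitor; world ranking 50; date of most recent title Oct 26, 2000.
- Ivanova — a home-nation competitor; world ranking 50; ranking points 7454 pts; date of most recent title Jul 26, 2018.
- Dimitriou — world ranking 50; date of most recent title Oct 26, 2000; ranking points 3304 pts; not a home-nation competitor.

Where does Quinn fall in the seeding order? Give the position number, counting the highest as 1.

By world ranking (lower first): Ivanova, Dimitriou and Quinn (each 50); then Pereira, Oyelaran, Ruiz, Nakamura and Moreau (each 191).
Among Ivanova, Dimitriou and Quinn, a home-nation competitor before not a home-nation competitor: Ivanova (a home-nation competitor) before Dimitriou and Quinn (not a home-nation competitor).
Dimitriou and Quinn both have date of most recent title Oct 26, 2000, so the next rule applies.
Among Dimitriou and Quinn, by ranking points (higher first): Dimitriou (3304 pts) before Quinn (1301 pts).
Among Pereira, Oyelaran, Ruiz, Nakamura and Moreau, a home-nation competitor before not a home-nation competitor: Pereira, Oyelaran and Ruiz (a home-nation competitor) before Nakamura and Moreau (not a home-nation competitor).
Among Pereira, Oyelaran and Ruiz, by date of most recent title (later first): Pereira and Oyelaran (May 16, 2005) before Ruiz (Feb 6, 2005).
Among Pereira and Oyelaran, by ranking points (higher first): Pereira (7466 pts) before Oyelaran (6822 pts).
Nakamura and Moreau both have date of most recent title Feb 12, 2001, so the next rule applies.
Among Nakamura and Moreau, by ranking points (higher first): Nakamura (4521 pts) before Moreau (597 pts).
Order: Ivanova, Dimitriou, Quinn, Pereira, Oyelaran, Ruiz, Nakamura, Moreau. So position 3.

3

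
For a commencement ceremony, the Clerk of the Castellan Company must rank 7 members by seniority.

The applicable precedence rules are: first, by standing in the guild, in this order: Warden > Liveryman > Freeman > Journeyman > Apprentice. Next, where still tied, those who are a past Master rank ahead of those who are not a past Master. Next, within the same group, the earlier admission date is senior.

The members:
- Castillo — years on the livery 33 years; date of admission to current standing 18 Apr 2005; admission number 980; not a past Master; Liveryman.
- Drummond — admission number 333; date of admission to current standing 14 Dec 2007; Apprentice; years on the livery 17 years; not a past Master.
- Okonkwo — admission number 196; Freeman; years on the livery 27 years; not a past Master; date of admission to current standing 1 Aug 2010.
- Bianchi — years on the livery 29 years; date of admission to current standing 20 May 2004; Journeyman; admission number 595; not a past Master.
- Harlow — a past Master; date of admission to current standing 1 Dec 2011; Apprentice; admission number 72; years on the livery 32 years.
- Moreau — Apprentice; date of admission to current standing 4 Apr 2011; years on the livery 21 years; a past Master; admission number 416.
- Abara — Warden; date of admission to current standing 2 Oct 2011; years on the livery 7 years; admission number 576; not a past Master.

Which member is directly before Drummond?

Harlow

By standing in the guild: Abara (Warden); then Castillo (Liveryman); then Okonkwo (Freeman); then Bianchi (Journeyman); then Moreau, Harlow and Drummond (Apprentice).
Among Moreau, Harlow and Drummond, a past Master before not a past Master: Moreau and Harlow (a past Master) before Drummond (not a past Master).
Among Moreau and Harlow, by date of admission to current standing (earlier first): Moreau (4 Apr 2011) before Harlow (1 Dec 2011).
Order: Abara, Castillo, Okonkwo, Bianchi, Moreau, Harlow, Drummond.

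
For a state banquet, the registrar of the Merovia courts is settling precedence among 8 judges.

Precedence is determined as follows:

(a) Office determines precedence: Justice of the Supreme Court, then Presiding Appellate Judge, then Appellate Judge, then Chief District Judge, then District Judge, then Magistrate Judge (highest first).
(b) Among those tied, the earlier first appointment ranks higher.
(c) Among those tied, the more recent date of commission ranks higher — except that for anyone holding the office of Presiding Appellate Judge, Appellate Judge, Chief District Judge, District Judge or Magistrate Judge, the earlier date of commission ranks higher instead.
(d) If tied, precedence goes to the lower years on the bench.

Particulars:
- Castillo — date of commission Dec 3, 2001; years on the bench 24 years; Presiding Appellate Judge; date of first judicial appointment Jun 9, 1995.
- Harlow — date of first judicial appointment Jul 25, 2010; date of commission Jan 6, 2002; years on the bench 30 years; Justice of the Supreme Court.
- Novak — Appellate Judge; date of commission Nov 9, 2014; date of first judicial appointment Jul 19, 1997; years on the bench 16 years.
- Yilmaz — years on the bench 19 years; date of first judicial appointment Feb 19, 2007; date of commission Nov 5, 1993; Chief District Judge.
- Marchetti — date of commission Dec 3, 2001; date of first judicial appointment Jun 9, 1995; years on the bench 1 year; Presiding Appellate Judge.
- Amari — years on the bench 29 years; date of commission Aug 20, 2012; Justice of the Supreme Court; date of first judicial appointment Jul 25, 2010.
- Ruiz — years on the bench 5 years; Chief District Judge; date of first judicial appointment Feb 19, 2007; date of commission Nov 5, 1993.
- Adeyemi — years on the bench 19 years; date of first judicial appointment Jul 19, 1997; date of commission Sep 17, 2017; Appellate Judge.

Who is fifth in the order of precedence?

Novak

By office: Amari and Harlow (Justice of the Supreme Court); then Marchetti and Castillo (Presiding Appellate Judge); then Novak and Adeyemi (Appellate Judge); then Ruiz and Yilmaz (Chief District Judge).
Amari and Harlow both have date of first judicial appointment Jul 25, 2010, so the next rule applies.
Among Amari and Harlow, by date of commission (later first): Amari (Aug 20, 2012) before Harlow (Jan 6, 2002).
Marchetti and Castillo both have date of first judicial appointment Jun 9, 1995, so the next rule applies.
Marchetti and Castillo both have date of commission Dec 3, 2001, so the next rule applies.
Among Marchetti and Castillo, by years on the bench (lower first): Marchetti (1 year) before Castillo (24 years).
Novak and Adeyemi both have date of first judicial appointment Jul 19, 1997, so the next rule applies.
Among Novak and Adeyemi, by date of commission (earlier first) (reversed rule for this group): Novak (Nov 9, 2014) before Adeyemi (Sep 17, 2017).
Ruiz and Yilmaz both have date of first judicial appointment Feb 19, 2007, so the next rule applies.
Ruiz and Yilmaz both have date of commission Nov 5, 1993, so the next rule applies.
Among Ruiz and Yilmaz, by years on the bench (lower first): Ruiz (5 years) before Yilmaz (19 years).
Order: Amari, Harlow, Marchetti, Castillo, Novak, Adeyemi, Ruiz, Yilmaz.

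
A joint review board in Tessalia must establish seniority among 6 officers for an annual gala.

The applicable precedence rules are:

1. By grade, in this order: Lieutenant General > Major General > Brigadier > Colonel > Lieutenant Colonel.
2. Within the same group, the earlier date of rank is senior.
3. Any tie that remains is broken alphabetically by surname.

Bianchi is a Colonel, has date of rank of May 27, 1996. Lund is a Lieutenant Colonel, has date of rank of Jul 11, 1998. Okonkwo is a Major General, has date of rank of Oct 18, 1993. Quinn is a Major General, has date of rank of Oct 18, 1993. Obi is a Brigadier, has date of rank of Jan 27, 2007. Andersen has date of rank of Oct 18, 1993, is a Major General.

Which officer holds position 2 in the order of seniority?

Okonkwo

By grade: Andersen, Okonkwo and Quinn (Major General); then Obi (Brigadier); then Bianchi (Colonel); then Lund (Lieutenant Colonel).
Andersen, Okonkwo and Quinn all have date of rank Oct 18, 1993, so the next rule applies.
Among Andersen, Okonkwo and Quinn, alphabetically by surname: Andersen before Okonkwo before Quinn.
Order: Andersen, Okonkwo, Quinn, Obi, Bianchi, Lund.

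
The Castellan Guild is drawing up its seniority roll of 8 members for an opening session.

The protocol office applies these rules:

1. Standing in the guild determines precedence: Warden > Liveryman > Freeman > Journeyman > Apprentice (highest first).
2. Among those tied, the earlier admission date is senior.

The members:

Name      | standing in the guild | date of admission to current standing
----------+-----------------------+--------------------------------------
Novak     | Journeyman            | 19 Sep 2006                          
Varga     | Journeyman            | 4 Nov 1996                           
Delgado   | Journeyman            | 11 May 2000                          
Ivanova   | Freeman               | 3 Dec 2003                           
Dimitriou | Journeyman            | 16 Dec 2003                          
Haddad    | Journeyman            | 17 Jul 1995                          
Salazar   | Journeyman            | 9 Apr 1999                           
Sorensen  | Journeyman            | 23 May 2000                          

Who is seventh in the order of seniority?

Dimitriou

By standing in the guild: Ivanova (Freeman); then Haddad, Varga, Salazar, Delgado, Sorensen, Dimitriou and Novak (Journeyman).
Among Haddad, Varga, Salazar, Delgado, Sorensen, Dimitriou and Novak, by date of admission to current standing (earlier first): Haddad (17 Jul 1995) before Varga (4 Nov 1996) before Salazar (9 Apr 1999) before Delgado (11 May 2000) before Sorensen (23 May 2000) before Dimitriou (16 Dec 2003) before Novak (19 Sep 2006).
Order: Ivanova, Haddad, Varga, Salazar, Delgado, Sorensen, Dimitriou, Novak.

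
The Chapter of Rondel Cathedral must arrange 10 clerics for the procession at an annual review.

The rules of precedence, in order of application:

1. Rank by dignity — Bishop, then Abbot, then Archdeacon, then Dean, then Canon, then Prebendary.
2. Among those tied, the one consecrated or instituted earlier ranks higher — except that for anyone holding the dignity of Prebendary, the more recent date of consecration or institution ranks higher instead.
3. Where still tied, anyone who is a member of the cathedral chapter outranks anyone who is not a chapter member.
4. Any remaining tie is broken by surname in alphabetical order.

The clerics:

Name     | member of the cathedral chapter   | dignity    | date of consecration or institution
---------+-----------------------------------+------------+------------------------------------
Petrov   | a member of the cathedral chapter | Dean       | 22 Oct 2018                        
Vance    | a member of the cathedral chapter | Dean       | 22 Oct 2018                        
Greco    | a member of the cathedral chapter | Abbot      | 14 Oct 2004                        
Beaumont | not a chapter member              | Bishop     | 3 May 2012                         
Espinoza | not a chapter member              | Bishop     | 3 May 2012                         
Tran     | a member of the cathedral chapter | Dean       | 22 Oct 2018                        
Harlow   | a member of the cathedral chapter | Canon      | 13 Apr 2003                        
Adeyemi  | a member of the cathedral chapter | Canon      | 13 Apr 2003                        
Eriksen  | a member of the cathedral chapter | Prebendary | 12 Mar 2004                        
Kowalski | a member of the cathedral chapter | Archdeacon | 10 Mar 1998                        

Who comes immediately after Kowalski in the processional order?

Petrov

By dignity: Beaumont and Espinoza (Bishop); then Greco (Abbot); then Kowalski (Archdeacon); then Petrov, Tran and Vance (Dean); then Adeyemi and Harlow (Canon); then Eriksen (Prebendary).
Beaumont and Espinoza both have date of consecration or institution 3 May 2012, so the next rule applies.
Beaumont and Espinoza are each not a chapter member, so the next rule applies.
Among Beaumont and Espinoza, alphabetically by surname: Beaumont before Espinoza.
Petrov, Tran and Vance all have date of consecration or institution 22 Oct 2018, so the next rule applies.
Petrov, Tran and Vance are each a member of the cathedral chapter, so the next rule applies.
Among Petrov, Tran and Vance, alphabetically by surname: Petrov before Tran before Vance.
Adeyemi and Harlow both have date of consecration or institution 13 Apr 2003, so the next rule applies.
Adeyemi and Harlow are each a member of the cathedral chapter, so the next rule applies.
Among Adeyemi and Harlow, alphabetically by surname: Adeyemi before Harlow.
Order: Beaumont, Espinoza, Greco, Kowalski, Petrov, Tran, Vance, Adeyemi, Harlow, Eriksen.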